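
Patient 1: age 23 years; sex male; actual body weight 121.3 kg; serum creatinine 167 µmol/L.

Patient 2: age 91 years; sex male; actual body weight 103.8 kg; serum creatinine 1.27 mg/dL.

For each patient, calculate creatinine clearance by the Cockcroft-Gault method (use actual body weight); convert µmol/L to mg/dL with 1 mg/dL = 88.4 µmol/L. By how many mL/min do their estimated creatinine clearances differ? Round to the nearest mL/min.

49 mL/min

Patient 1: SCr = 167 / 88.4 = 1.889 mg/dL
Patient 1: CrCl = (140 − 23) × 121.3 / (72 × 1.889) = 14192.1 / 136.01 ≈ 104.3 mL/min
Patient 2: CrCl = (140 − 91) × 103.8 / (72 × 1.27) = 5086.2 / 91.44 ≈ 55.6 mL/min
|104.3 − 55.6| = 48.7 mL/min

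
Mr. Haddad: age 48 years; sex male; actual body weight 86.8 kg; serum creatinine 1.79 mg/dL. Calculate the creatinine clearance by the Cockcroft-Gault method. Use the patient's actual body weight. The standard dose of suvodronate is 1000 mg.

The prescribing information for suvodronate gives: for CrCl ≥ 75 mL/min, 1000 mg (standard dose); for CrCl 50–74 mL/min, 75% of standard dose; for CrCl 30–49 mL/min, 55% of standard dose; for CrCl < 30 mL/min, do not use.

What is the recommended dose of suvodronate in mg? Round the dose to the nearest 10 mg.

750 mg

CrCl = (140 − 48) × 86.8 / (72 × 1.79) = 7985.6 / 128.88 ≈ 62.0 mL/min
CrCl ≈ 62 mL/min → bracket 50–74 mL/min.
75% of 1000 mg = 750 mg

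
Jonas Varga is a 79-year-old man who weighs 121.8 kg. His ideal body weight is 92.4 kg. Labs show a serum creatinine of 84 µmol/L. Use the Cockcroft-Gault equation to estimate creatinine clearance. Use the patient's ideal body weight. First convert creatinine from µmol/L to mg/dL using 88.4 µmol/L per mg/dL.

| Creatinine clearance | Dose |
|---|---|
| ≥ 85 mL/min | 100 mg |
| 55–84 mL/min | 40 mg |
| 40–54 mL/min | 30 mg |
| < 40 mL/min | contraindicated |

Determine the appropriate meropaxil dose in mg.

40 mg

SCr = 84 / 88.4 = 0.95 mg/dL
CrCl = (140 − 79) × 92.4 / (72 × 0.95) = 5636.4 / 68.40 ≈ 82.4 mL/min
CrCl ≈ 82 mL/min → bracket 55–84 mL/min.
Dose for this bracket: 40 mg.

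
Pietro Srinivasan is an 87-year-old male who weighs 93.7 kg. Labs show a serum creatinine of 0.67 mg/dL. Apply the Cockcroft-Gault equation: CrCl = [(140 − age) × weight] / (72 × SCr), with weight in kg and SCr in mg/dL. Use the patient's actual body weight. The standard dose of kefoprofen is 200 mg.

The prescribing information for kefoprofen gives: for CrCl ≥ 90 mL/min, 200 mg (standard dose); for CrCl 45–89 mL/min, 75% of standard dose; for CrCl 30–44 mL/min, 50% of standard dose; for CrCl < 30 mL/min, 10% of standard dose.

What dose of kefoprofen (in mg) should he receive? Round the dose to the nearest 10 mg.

CrCl = (140 − 87) × 93.7 / (72 × 0.67) = 4966.1 / 48.24 ≈ 102.9 mL/min
CrCl ≈ 103 mL/min → bracket ≥ 90 mL/min.
100% of 200 mg = 200 mg

200 mg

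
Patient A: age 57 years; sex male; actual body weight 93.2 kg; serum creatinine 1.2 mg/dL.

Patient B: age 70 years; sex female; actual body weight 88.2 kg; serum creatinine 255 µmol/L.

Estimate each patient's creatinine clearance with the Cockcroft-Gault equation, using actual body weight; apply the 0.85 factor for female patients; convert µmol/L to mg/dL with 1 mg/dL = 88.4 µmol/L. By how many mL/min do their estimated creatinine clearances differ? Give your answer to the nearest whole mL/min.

Patient A: CrCl = (140 − 57) × 93.2 / (72 × 1.2) = 7735.6 / 86.40 ≈ 89.5 mL/min
Patient B: SCr = 255 / 88.4 = 2.885 mg/dL
Patient B: CrCl = (140 − 70) × 88.2 / (72 × 2.885) × 0.85 = 6174.0 / 207.72 × 0.85 ≈ 25.3 mL/min
|89.5 − 25.3| = 64.2 mL/min

64 mL/min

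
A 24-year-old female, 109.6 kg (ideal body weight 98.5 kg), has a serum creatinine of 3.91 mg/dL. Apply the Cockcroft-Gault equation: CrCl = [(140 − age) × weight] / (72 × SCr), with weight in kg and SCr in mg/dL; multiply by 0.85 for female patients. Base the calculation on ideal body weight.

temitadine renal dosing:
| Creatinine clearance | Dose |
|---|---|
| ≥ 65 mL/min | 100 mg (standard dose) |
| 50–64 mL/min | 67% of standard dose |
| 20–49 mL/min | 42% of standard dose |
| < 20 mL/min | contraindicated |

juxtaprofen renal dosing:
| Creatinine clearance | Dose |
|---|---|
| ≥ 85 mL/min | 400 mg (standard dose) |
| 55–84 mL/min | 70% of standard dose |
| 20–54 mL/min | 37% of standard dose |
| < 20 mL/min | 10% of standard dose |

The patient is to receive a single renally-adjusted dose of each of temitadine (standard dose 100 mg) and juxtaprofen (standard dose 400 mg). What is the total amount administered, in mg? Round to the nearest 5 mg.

190 mg

CrCl = (140 − 24) × 98.5 / (72 × 3.91) × 0.85 = 11426.0 / 281.52 × 0.85 ≈ 34.5 mL/min
CrCl ≈ 34 mL/min.
temitadine: 20–49 mL/min → 42% of 100 mg = 42 mg.
juxtaprofen: 20–54 mL/min → 37% of 400 mg = 148 mg.
Total = 42 + 148 = 190 mg.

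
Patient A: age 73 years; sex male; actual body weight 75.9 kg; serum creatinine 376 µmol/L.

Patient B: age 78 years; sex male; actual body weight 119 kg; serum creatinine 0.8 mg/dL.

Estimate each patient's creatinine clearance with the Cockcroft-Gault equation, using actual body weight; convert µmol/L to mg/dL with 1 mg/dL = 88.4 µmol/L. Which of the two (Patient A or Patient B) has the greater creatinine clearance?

Patient A: SCr = 376 / 88.4 = 4.253 mg/dL
Patient A: CrCl = (140 − 73) × 75.9 / (72 × 4.253) = 5085.3 / 306.22 ≈ 16.6 mL/min
Patient B: CrCl = (140 − 78) × 119 / (72 × 0.8) = 7378.0 / 57.60 ≈ 128.1 mL/min
16.6 vs 128.1 mL/min → Patient B is higher.

Patient B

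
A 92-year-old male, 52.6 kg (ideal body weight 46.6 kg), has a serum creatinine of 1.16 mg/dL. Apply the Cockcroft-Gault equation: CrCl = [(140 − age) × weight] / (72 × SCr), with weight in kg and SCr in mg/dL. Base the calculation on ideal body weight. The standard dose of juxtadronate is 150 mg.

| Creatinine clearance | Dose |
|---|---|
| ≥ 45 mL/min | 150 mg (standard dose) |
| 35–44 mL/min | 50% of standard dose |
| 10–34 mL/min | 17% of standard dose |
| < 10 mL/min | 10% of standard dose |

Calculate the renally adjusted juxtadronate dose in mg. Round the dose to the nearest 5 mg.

CrCl = (140 − 92) × 46.6 / (72 × 1.16) = 2236.8 / 83.52 ≈ 26.8 mL/min
CrCl ≈ 27 mL/min → bracket 10–34 mL/min.
17% of 150 mg = 25.5 mg → 25 mg

25 mg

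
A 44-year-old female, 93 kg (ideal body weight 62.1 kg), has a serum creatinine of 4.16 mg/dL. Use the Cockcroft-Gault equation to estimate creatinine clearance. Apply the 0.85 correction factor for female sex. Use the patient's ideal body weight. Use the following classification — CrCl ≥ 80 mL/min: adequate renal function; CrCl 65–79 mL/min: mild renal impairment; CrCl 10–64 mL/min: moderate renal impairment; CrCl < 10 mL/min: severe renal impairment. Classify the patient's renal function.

CrCl = (140 − 44) × 62.1 / (72 × 4.16) × 0.85 = 5961.6 / 299.52 × 0.85 ≈ 16.9 mL/min
17 mL/min falls in the 'moderate renal impairment' range.

moderate renal impairment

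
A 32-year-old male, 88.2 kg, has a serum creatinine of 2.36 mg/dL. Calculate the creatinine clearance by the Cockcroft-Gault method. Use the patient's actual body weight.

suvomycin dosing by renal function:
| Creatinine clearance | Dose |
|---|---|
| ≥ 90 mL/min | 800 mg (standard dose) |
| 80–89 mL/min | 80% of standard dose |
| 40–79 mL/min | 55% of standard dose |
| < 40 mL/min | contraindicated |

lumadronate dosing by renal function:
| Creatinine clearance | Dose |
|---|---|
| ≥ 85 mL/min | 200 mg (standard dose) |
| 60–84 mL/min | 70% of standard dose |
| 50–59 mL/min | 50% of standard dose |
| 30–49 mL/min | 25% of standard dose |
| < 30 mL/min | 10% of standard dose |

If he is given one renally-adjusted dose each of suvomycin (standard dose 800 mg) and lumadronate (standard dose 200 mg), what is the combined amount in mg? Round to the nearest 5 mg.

CrCl = (140 − 32) × 88.2 / (72 × 2.36) = 9525.6 / 169.92 ≈ 56.1 mL/min
CrCl ≈ 56 mL/min.
suvomycin: 40–79 mL/min → 55% of 800 mg = 440 mg.
lumadronate: 50–59 mL/min → 50% of 200 mg = 100 mg.
Total = 440 + 100 = 540 mg.

540 mg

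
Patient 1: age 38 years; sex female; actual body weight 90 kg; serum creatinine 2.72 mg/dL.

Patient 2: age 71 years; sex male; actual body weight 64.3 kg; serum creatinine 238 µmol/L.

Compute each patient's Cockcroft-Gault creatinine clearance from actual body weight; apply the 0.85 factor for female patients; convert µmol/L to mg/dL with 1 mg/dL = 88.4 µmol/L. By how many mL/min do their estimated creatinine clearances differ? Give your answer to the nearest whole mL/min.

Patient 1: CrCl = (140 − 38) × 90 / (72 × 2.72) × 0.85 = 9180.0 / 195.84 × 0.85 ≈ 39.8 mL/min
Patient 2: SCr = 238 / 88.4 = 2.692 mg/dL
Patient 2: CrCl = (140 − 71) × 64.3 / (72 × 2.692) = 4436.7 / 193.82 ≈ 22.9 mL/min
|39.8 − 22.9| = 16.9 mL/min

17 mL/min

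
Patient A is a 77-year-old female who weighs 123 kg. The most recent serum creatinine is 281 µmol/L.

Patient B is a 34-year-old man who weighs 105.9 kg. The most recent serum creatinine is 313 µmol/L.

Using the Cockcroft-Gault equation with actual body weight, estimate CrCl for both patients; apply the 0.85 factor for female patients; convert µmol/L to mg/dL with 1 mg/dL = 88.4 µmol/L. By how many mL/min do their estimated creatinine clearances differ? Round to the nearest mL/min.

Patient A: SCr = 281 / 88.4 = 3.179 mg/dL
Patient A: CrCl = (140 − 77) × 123 / (72 × 3.179) × 0.85 = 7749.0 / 228.89 × 0.85 ≈ 28.8 mL/min
Patient B: SCr = 313 / 88.4 = 3.541 mg/dL
Patient B: CrCl = (140 − 34) × 105.9 / (72 × 3.541) = 11225.4 / 254.95 ≈ 44.0 mL/min
|28.8 − 44.0| = 15.2 mL/min

15 mL/min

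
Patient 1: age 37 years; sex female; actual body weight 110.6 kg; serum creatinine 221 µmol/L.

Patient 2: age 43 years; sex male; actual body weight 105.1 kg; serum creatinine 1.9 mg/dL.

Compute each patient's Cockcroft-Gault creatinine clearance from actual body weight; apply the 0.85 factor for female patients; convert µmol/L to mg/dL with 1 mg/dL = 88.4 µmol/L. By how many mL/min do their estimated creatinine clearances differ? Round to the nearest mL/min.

21 mL/min

Patient 1: SCr = 221 / 88.4 = 2.5 mg/dL
Patient 1: CrCl = (140 − 37) × 110.6 / (72 × 2.5) × 0.85 = 11391.8 / 180.00 × 0.85 ≈ 53.8 mL/min
Patient 2: CrCl = (140 − 43) × 105.1 / (72 × 1.9) = 10194.7 / 136.80 ≈ 74.5 mL/min
|53.8 − 74.5| = 20.7 mL/min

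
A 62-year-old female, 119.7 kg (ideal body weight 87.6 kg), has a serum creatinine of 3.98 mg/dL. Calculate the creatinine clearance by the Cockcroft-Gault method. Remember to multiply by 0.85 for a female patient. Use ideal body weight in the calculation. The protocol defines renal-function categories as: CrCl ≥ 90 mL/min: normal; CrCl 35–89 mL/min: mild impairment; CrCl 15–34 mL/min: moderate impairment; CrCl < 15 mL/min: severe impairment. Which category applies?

moderate impairment

CrCl = (140 − 62) × 87.6 / (72 × 3.98) × 0.85 = 6832.8 / 286.56 × 0.85 ≈ 20.3 mL/min
20 mL/min falls in the 'moderate impairment' range.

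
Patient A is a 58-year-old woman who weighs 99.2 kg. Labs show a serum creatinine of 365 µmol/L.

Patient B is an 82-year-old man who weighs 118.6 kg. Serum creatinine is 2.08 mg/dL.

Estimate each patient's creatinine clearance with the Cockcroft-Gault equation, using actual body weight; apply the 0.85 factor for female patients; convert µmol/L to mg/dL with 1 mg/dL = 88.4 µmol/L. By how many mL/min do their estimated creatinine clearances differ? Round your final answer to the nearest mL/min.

Patient A: SCr = 365 / 88.4 = 4.129 mg/dL
Patient A: CrCl = (140 − 58) × 99.2 / (72 × 4.129) × 0.85 = 8134.4 / 297.29 × 0.85 ≈ 23.3 mL/min
Patient B: CrCl = (140 − 82) × 118.6 / (72 × 2.08) = 6878.8 / 149.76 ≈ 45.9 mL/min
|23.3 − 45.9| = 22.6 mL/min

23 mL/min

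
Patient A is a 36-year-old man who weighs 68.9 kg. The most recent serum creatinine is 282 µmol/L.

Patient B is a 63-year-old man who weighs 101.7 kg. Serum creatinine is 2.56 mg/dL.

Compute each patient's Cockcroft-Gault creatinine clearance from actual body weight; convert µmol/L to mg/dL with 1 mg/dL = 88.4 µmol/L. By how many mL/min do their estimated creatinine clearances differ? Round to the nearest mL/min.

11 mL/min

Patient A: SCr = 282 / 88.4 = 3.19 mg/dL
Patient A: CrCl = (140 − 36) × 68.9 / (72 × 3.19) = 7165.6 / 229.68 ≈ 31.2 mL/min
Patient B: CrCl = (140 − 63) × 101.7 / (72 × 2.56) = 7830.9 / 184.32 ≈ 42.5 mL/min
|31.2 − 42.5| = 11.3 mL/min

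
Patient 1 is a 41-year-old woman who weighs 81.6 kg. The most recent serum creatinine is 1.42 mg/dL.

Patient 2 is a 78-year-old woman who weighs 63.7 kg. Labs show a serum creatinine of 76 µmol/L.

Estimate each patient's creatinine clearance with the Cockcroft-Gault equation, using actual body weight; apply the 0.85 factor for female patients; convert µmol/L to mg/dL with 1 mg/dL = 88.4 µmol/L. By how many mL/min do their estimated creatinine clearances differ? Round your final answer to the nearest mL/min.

13 mL/min

Patient 1: CrCl = (140 − 41) × 81.6 / (72 × 1.42) × 0.85 = 8078.4 / 102.24 × 0.85 ≈ 67.2 mL/min
Patient 2: SCr = 76 / 88.4 = 0.86 mg/dL
Patient 2: CrCl = (140 − 78) × 63.7 / (72 × 0.86) × 0.85 = 3949.4 / 61.92 × 0.85 ≈ 54.2 mL/min
|67.2 − 54.2| = 13.0 mL/min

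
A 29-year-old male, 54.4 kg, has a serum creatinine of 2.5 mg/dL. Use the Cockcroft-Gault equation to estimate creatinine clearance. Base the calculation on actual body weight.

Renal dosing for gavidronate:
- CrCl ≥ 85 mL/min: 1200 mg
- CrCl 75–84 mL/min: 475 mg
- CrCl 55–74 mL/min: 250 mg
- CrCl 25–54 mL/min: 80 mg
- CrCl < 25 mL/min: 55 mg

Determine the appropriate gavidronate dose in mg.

80 mg

CrCl = (140 − 29) × 54.4 / (72 × 2.5) = 6038.4 / 180.00 ≈ 33.5 mL/min
CrCl ≈ 34 mL/min → bracket 25–54 mL/min.
Dose for this bracket: 80 mg.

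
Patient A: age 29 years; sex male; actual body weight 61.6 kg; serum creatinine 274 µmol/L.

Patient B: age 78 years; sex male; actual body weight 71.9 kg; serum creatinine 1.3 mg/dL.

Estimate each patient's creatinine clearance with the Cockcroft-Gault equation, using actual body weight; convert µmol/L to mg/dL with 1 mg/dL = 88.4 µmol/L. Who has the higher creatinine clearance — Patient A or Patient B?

Patient B

Patient A: SCr = 274 / 88.4 = 3.1 mg/dL
Patient A: CrCl = (140 − 29) × 61.6 / (72 × 3.1) = 6837.6 / 223.20 ≈ 30.6 mL/min
Patient B: CrCl = (140 − 78) × 71.9 / (72 × 1.3) = 4457.8 / 93.60 ≈ 47.6 mL/min
30.6 vs 47.6 mL/min → Patient B is higher.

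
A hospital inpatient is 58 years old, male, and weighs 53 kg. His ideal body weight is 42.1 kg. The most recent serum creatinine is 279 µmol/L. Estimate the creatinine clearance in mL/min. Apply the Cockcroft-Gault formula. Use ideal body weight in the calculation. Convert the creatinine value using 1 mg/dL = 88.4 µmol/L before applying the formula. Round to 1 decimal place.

15.2 mL/min

SCr = 279 / 88.4 = 3.156 mg/dL
CrCl = (140 − 58) × 42.1 / (72 × 3.156) = 3452.2 / 227.23 ≈ 15.2 mL/min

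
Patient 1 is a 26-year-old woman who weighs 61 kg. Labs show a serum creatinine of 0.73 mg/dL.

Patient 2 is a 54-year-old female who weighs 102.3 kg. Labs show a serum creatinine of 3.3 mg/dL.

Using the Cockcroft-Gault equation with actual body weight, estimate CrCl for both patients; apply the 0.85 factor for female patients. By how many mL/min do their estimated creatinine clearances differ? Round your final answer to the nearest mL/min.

81 mL/min

Patient 1: CrCl = (140 − 26) × 61 / (72 × 0.73) × 0.85 = 6954.0 / 52.56 × 0.85 ≈ 112.5 mL/min
Patient 2: CrCl = (140 − 54) × 102.3 / (72 × 3.3) × 0.85 = 8797.8 / 237.60 × 0.85 ≈ 31.5 mL/min
|112.5 − 31.5| = 81.0 mL/min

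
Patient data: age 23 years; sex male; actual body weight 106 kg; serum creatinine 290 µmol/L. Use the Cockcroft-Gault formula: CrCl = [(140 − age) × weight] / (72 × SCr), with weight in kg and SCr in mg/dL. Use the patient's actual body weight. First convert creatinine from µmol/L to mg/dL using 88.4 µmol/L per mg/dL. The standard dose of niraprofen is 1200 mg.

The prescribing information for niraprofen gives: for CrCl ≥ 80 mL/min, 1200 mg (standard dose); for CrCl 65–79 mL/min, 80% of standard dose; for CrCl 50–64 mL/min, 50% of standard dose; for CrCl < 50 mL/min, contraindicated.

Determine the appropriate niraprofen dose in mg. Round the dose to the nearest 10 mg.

SCr = 290 / 88.4 = 3.281 mg/dL
CrCl = (140 − 23) × 106 / (72 × 3.281) = 12402.0 / 236.23 ≈ 52.5 mL/min
CrCl ≈ 53 mL/min → bracket 50–64 mL/min.
50% of 1200 mg = 600 mg

600 mg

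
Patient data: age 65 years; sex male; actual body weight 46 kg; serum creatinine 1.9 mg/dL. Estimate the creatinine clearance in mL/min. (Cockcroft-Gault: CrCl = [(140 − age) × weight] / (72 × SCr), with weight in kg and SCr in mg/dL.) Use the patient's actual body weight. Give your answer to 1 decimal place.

25.2 mL/min

CrCl = (140 − 65) × 46 / (72 × 1.9) = 3450.0 / 136.80 ≈ 25.2 mL/min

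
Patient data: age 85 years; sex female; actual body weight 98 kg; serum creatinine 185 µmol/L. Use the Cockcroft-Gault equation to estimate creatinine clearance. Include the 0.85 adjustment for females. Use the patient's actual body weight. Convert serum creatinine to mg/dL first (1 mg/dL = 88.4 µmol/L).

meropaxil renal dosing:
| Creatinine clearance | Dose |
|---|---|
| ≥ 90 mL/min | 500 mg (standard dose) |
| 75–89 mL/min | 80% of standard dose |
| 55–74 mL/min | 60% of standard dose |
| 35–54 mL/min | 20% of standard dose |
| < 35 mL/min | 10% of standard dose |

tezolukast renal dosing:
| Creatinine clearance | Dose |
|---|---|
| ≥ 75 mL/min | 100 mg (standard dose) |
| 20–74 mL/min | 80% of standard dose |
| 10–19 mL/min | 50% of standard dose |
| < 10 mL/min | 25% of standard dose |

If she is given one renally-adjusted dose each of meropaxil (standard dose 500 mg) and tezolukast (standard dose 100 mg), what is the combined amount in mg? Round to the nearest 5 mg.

SCr = 185 / 88.4 = 2.093 mg/dL
CrCl = (140 − 85) × 98 / (72 × 2.093) × 0.85 = 5390.0 / 150.70 × 0.85 ≈ 30.4 mL/min
CrCl ≈ 30 mL/min.
meropaxil: < 35 mL/min → 10% of 500 mg = 50 mg.
tezolukast: 20–74 mL/min → 80% of 100 mg = 80 mg.
Total = 50 + 80 = 130 mg.

130 mg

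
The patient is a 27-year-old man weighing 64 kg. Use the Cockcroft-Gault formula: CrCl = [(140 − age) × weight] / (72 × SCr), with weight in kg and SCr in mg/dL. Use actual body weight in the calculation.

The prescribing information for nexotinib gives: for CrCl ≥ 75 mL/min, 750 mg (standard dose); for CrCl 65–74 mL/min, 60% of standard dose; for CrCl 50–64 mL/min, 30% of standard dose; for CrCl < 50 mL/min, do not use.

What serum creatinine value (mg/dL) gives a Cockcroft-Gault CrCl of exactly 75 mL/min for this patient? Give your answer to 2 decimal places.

Standard dose requires CrCl ≥ 75 mL/min.
Set (140 − 27) × 64 / (72 × SCr) = 75
SCr = (140 − 27) × 64 / (72 × 75) = 1.339 mg/dL

1.34 mg/dL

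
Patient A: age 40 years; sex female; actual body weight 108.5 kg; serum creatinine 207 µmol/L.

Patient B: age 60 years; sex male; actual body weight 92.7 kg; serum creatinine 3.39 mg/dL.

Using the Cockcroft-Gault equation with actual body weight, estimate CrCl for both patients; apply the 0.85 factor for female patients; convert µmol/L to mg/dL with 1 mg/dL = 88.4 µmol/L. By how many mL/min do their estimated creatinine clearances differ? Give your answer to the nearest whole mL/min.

24 mL/min

Patient A: SCr = 207 / 88.4 = 2.342 mg/dL
Patient A: CrCl = (140 − 40) × 108.5 / (72 × 2.342) × 0.85 = 10850.0 / 168.62 × 0.85 ≈ 54.7 mL/min
Patient B: CrCl = (140 − 60) × 92.7 / (72 × 3.39) = 7416.0 / 244.08 ≈ 30.4 mL/min
|54.7 − 30.4| = 24.3 mL/min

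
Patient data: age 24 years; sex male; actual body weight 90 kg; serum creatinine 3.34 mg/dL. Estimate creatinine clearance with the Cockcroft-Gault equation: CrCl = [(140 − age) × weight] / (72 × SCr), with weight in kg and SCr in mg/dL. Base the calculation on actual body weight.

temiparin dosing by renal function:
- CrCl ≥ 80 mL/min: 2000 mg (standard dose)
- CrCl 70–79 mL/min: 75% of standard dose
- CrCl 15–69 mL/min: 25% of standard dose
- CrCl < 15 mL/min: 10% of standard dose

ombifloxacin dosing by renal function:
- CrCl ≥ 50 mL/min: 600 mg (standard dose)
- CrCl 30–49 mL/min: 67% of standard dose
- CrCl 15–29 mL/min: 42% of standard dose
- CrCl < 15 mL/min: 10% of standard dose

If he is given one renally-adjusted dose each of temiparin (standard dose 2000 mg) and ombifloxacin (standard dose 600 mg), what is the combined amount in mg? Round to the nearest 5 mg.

CrCl = (140 − 24) × 90 / (72 × 3.34) = 10440.0 / 240.48 ≈ 43.4 mL/min
CrCl ≈ 43 mL/min.
temiparin: 15–69 mL/min → 25% of 2000 mg = 500 mg.
ombifloxacin: 30–49 mL/min → 67% of 600 mg = 402 mg.
Total = 500 + 402 = 902 mg.

900 mg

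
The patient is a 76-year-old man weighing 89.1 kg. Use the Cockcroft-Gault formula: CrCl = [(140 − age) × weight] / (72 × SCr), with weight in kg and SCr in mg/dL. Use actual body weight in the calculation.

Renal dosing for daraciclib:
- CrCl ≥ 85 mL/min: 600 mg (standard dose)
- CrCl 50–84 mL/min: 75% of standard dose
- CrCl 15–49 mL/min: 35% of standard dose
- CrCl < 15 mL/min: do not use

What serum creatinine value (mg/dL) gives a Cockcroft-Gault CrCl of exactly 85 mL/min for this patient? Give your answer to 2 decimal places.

0.93 mg/dL

Standard dose requires CrCl ≥ 85 mL/min.
Set (140 − 76) × 89.1 / (72 × SCr) = 85
SCr = (140 − 76) × 89.1 / (72 × 85) = 0.932 mg/dL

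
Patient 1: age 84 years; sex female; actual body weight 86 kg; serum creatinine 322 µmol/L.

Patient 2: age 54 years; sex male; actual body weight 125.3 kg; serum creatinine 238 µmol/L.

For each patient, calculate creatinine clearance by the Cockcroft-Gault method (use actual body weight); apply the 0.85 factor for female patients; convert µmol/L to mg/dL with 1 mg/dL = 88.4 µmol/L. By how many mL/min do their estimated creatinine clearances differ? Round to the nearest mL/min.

40 mL/min

Patient 1: SCr = 322 / 88.4 = 3.643 mg/dL
Patient 1: CrCl = (140 − 84) × 86 / (72 × 3.643) × 0.85 = 4816.0 / 262.30 × 0.85 ≈ 15.6 mL/min
Patient 2: SCr = 238 / 88.4 = 2.692 mg/dL
Patient 2: CrCl = (140 − 54) × 125.3 / (72 × 2.692) = 10775.8 / 193.82 ≈ 55.6 mL/min
|15.6 − 55.6| = 40.0 mL/min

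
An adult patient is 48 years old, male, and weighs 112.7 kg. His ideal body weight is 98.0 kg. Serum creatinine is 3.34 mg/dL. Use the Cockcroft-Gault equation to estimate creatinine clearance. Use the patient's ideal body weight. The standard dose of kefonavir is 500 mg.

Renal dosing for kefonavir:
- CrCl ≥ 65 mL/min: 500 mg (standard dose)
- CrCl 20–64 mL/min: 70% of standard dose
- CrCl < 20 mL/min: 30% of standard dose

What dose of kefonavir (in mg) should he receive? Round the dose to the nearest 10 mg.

CrCl = (140 − 48) × 98 / (72 × 3.34) = 9016.0 / 240.48 ≈ 37.5 mL/min
CrCl ≈ 37 mL/min → bracket 20–64 mL/min.
70% of 500 mg = 350 mg

350 mg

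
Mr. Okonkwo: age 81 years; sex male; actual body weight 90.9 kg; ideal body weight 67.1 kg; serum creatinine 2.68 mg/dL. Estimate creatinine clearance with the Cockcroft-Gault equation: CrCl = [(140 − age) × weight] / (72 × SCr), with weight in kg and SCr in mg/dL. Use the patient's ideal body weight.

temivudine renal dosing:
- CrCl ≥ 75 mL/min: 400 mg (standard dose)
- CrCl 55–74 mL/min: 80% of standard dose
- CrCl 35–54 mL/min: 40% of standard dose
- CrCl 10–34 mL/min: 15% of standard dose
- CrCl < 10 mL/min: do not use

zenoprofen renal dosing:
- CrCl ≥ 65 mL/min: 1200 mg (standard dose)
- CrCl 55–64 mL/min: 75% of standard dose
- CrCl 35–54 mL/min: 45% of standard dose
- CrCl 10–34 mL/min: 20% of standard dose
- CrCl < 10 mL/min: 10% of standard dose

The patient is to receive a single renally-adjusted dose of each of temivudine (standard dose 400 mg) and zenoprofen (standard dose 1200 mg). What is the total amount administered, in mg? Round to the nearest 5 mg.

CrCl = (140 − 81) × 67.1 / (72 × 2.68) = 3958.9 / 192.96 ≈ 20.5 mL/min
CrCl ≈ 21 mL/min.
temivudine: 10–34 mL/min → 15% of 400 mg = 60 mg.
zenoprofen: 10–34 mL/min → 20% of 1200 mg = 240 mg.
Total = 60 + 240 = 300 mg.

300 mg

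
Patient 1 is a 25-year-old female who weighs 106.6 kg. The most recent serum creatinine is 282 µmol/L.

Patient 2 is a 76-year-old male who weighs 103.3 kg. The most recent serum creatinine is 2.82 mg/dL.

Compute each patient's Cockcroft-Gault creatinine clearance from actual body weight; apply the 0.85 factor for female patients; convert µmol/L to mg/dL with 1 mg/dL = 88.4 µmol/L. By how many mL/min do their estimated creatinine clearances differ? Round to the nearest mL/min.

Patient 1: SCr = 282 / 88.4 = 3.19 mg/dL
Patient 1: CrCl = (140 − 25) × 106.6 / (72 × 3.19) × 0.85 = 12259.0 / 229.68 × 0.85 ≈ 45.4 mL/min
Patient 2: CrCl = (140 − 76) × 103.3 / (72 × 2.82) = 6611.2 / 203.04 ≈ 32.6 mL/min
|45.4 − 32.6| = 12.8 mL/min

13 mL/min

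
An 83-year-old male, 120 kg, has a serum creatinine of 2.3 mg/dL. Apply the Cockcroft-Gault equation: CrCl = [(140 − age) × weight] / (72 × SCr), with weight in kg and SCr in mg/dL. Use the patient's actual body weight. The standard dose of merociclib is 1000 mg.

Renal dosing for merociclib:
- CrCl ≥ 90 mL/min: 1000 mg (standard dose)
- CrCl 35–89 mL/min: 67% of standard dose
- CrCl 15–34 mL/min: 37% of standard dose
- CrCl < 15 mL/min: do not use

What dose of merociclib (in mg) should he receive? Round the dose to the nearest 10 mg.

CrCl = (140 − 83) × 120 / (72 × 2.3) = 6840.0 / 165.60 ≈ 41.3 mL/min
CrCl ≈ 41 mL/min → bracket 35–89 mL/min.
67% of 1000 mg = 670 mg

670 mg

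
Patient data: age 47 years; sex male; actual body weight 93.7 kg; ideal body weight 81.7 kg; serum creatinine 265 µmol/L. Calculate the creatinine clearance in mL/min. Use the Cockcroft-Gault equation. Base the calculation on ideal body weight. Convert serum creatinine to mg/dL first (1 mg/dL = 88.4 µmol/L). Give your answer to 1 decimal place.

35.2 mL/min

SCr = 265 / 88.4 = 2.998 mg/dL
CrCl = (140 − 47) × 81.7 / (72 × 2.998) = 7598.1 / 215.86 ≈ 35.2 mL/min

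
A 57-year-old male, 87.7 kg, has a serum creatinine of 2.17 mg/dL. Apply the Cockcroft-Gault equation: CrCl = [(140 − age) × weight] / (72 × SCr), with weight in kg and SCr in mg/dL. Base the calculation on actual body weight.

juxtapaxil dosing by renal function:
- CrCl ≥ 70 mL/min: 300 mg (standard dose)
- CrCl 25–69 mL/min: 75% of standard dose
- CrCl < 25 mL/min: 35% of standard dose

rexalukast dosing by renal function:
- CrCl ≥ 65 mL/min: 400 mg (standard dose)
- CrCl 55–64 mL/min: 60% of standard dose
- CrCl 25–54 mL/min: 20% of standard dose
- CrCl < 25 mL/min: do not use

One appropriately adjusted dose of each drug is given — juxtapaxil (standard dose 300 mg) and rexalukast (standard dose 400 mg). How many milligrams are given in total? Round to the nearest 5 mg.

305 mg

CrCl = (140 − 57) × 87.7 / (72 × 2.17) = 7279.1 / 156.24 ≈ 46.6 mL/min
CrCl ≈ 47 mL/min.
juxtapaxil: 25–69 mL/min → 75% of 300 mg = 225 mg.
rexalukast: 25–54 mL/min → 20% of 400 mg = 80 mg.
Total = 225 + 80 = 305 mg.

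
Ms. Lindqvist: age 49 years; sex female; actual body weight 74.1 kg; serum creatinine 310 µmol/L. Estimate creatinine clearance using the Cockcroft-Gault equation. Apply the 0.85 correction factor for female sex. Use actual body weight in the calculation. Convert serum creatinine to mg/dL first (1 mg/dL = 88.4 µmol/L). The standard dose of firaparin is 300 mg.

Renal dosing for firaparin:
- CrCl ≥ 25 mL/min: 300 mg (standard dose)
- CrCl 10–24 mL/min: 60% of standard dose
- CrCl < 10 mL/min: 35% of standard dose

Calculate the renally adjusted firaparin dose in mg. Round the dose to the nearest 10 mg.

180 mg

SCr = 310 / 88.4 = 3.507 mg/dL
CrCl = (140 − 49) × 74.1 / (72 × 3.507) × 0.85 = 6743.1 / 252.50 × 0.85 ≈ 22.7 mL/min
CrCl ≈ 23 mL/min → bracket 10–24 mL/min.
60% of 300 mg = 180 mg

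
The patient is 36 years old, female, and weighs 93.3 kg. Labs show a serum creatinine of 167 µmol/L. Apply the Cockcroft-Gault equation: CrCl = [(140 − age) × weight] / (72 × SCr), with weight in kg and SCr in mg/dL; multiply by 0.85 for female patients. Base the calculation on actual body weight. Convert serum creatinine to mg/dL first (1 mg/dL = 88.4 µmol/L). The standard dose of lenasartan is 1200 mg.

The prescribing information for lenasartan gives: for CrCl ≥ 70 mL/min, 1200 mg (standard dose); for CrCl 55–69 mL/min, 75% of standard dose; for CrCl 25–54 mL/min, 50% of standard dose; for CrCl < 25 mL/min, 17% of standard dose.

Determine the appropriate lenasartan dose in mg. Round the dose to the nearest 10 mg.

900 mg

SCr = 167 / 88.4 = 1.889 mg/dL
CrCl = (140 − 36) × 93.3 / (72 × 1.889) × 0.85 = 9703.2 / 136.01 × 0.85 ≈ 60.6 mL/min
CrCl ≈ 61 mL/min → bracket 55–69 mL/min.
75% of 1200 mg = 900 mg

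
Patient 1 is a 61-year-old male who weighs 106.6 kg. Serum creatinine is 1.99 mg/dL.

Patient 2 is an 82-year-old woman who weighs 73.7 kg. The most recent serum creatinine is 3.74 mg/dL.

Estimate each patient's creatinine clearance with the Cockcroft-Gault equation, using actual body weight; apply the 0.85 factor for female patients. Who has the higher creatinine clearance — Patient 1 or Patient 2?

Patient 1

Patient 1: CrCl = (140 − 61) × 106.6 / (72 × 1.99) = 8421.4 / 143.28 ≈ 58.8 mL/min
Patient 2: CrCl = (140 − 82) × 73.7 / (72 × 3.74) × 0.85 = 4274.6 / 269.28 × 0.85 ≈ 13.5 mL/min
58.8 vs 13.5 mL/min → Patient 1 is higher.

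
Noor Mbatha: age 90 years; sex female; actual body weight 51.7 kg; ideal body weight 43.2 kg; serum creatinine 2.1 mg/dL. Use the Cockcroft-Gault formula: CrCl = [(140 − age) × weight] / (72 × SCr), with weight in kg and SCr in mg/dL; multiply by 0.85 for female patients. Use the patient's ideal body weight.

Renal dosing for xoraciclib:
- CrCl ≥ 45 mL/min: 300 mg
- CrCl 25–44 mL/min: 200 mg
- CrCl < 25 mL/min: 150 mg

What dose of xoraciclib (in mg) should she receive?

150 mg

CrCl = (140 − 90) × 43.2 / (72 × 2.1) × 0.85 = 2160.0 / 151.20 × 0.85 ≈ 12.1 mL/min
CrCl ≈ 12 mL/min → bracket < 25 mL/min.
Dose for this bracket: 150 mg.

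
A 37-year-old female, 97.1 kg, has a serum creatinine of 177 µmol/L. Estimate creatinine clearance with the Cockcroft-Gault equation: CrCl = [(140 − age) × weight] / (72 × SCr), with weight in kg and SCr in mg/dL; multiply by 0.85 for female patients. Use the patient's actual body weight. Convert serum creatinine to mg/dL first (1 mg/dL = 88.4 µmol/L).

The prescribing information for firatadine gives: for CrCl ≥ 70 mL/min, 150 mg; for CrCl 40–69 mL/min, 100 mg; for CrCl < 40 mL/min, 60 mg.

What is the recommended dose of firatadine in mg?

SCr = 177 / 88.4 = 2.002 mg/dL
CrCl = (140 − 37) × 97.1 / (72 × 2.002) × 0.85 = 10001.3 / 144.14 × 0.85 ≈ 59.0 mL/min
CrCl ≈ 59 mL/min → bracket 40–69 mL/min.
Dose for this bracket: 100 mg.

100 mg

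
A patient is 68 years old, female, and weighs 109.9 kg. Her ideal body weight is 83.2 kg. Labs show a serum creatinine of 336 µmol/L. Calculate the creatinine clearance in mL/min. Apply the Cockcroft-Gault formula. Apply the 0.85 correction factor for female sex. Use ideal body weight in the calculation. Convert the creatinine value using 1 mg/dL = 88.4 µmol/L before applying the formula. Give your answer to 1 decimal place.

SCr = 336 / 88.4 = 3.801 mg/dL
CrCl = (140 − 68) × 83.2 / (72 × 3.801) × 0.85 = 5990.4 / 273.67 × 0.85 ≈ 18.6 mL/min

18.6 mL/min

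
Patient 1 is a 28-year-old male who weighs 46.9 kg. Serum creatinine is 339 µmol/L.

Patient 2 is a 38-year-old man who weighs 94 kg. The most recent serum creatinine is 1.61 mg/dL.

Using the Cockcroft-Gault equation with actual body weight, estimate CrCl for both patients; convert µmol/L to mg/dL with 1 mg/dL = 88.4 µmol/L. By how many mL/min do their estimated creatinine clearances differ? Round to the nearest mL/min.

64 mL/min

Patient 1: SCr = 339 / 88.4 = 3.835 mg/dL
Patient 1: CrCl = (140 − 28) × 46.9 / (72 × 3.835) = 5252.8 / 276.12 ≈ 19.0 mL/min
Patient 2: CrCl = (140 − 38) × 94 / (72 × 1.61) = 9588.0 / 115.92 ≈ 82.7 mL/min
|19.0 − 82.7| = 63.7 mL/min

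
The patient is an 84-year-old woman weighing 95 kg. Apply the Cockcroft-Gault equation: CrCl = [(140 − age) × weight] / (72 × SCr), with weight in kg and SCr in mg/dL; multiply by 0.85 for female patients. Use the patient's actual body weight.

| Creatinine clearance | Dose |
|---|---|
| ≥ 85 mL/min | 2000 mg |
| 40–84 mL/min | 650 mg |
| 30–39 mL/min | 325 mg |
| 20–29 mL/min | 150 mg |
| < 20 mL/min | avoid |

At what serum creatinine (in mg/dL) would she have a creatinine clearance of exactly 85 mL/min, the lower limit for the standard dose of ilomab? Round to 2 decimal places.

0.74 mg/dL

Standard dose requires CrCl ≥ 85 mL/min.
Set (140 − 84) × 95 × 0.85 / (72 × SCr) = 85
SCr = (140 − 84) × 95 × 0.85 / (72 × 85) = 0.739 mg/dL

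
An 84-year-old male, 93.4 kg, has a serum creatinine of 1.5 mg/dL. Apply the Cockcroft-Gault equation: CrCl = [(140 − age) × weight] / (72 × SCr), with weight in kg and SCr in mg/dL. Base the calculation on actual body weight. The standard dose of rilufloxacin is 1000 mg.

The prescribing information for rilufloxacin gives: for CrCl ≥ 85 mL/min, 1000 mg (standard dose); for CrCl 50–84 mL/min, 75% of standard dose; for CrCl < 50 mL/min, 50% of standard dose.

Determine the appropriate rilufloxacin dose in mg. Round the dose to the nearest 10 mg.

500 mg

CrCl = (140 − 84) × 93.4 / (72 × 1.5) = 5230.4 / 108.00 ≈ 48.4 mL/min
CrCl ≈ 48 mL/min → bracket < 50 mL/min.
50% of 1000 mg = 500 mg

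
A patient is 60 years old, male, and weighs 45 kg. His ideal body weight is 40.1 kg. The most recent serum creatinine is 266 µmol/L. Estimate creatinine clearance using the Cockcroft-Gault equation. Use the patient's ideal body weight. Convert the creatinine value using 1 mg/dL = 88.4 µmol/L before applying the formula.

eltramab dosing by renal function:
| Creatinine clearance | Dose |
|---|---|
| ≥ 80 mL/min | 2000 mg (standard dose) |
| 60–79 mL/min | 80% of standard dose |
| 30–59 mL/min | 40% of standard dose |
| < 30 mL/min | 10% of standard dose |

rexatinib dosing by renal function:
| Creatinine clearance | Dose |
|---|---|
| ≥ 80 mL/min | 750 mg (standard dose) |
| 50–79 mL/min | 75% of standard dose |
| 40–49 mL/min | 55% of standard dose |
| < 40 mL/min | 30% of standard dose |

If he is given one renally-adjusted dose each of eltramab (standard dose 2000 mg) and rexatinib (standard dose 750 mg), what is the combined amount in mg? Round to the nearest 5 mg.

425 mg

SCr = 266 / 88.4 = 3.009 mg/dL
CrCl = (140 − 60) × 40.1 / (72 × 3.009) = 3208.0 / 216.65 ≈ 14.8 mL/min
CrCl ≈ 15 mL/min.
eltramab: < 30 mL/min → 10% of 2000 mg = 200 mg.
rexatinib: < 40 mL/min → 30% of 750 mg = 225 mg.
Total = 200 + 225 = 425 mg.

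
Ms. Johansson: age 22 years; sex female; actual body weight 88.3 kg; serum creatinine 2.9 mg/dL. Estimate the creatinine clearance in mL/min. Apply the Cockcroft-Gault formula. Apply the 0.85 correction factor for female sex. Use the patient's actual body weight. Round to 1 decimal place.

CrCl = (140 − 22) × 88.3 / (72 × 2.9) × 0.85 = 10419.4 / 208.80 × 0.85 ≈ 42.4 mL/min

42.4 mL/min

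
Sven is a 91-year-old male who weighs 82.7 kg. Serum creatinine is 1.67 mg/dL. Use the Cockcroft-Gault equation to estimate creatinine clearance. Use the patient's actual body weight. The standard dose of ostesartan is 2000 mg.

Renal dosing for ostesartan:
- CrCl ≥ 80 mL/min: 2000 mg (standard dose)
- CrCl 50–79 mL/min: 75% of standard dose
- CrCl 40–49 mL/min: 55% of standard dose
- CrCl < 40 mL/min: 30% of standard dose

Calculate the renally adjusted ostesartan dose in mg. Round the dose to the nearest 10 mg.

CrCl = (140 − 91) × 82.7 / (72 × 1.67) = 4052.3 / 120.24 ≈ 33.7 mL/min
CrCl ≈ 34 mL/min → bracket < 40 mL/min.
30% of 2000 mg = 600 mg

600 mg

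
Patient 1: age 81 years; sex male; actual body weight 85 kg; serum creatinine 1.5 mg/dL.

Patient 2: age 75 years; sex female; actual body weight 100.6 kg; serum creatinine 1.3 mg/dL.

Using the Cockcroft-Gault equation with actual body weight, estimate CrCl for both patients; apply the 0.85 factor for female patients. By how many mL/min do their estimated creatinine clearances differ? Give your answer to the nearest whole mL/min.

13 mL/min

Patient 1: CrCl = (140 − 81) × 85 / (72 × 1.5) = 5015.0 / 108.00 ≈ 46.4 mL/min
Patient 2: CrCl = (140 − 75) × 100.6 / (72 × 1.3) × 0.85 = 6539.0 / 93.60 × 0.85 ≈ 59.4 mL/min
|46.4 − 59.4| = 13.0 mL/min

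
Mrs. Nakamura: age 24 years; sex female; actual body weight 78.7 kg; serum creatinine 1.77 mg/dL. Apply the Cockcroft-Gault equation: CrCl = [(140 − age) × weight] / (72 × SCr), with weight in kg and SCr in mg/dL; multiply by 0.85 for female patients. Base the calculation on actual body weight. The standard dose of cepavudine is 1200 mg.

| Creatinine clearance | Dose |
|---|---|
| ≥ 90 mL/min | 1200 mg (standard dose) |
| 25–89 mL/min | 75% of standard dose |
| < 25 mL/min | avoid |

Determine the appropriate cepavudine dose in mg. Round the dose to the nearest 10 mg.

CrCl = (140 − 24) × 78.7 / (72 × 1.77) × 0.85 = 9129.2 / 127.44 × 0.85 ≈ 60.9 mL/min
CrCl ≈ 61 mL/min → bracket 25–89 mL/min.
75% of 1200 mg = 900 mg

900 mg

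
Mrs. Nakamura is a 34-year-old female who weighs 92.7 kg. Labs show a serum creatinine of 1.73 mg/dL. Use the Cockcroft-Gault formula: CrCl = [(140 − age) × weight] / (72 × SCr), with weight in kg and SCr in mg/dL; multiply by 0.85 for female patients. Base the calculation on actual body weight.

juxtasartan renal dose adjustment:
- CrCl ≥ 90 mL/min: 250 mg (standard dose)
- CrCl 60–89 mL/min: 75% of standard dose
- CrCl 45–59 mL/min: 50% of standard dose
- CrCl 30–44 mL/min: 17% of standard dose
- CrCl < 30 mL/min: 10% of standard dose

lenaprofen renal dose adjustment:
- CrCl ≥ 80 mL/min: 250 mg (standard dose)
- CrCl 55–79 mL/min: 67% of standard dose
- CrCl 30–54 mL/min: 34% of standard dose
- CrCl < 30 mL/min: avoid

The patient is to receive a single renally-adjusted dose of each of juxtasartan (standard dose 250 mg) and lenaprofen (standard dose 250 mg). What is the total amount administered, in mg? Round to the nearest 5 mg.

355 mg

CrCl = (140 − 34) × 92.7 / (72 × 1.73) × 0.85 = 9826.2 / 124.56 × 0.85 ≈ 67.1 mL/min
CrCl ≈ 67 mL/min.
juxtasartan: 60–89 mL/min → 75% of 250 mg = 187.5 mg.
lenaprofen: 55–79 mL/min → 67% of 250 mg = 167.5 mg.
Total = 187.5 + 167.5 = 355 mg.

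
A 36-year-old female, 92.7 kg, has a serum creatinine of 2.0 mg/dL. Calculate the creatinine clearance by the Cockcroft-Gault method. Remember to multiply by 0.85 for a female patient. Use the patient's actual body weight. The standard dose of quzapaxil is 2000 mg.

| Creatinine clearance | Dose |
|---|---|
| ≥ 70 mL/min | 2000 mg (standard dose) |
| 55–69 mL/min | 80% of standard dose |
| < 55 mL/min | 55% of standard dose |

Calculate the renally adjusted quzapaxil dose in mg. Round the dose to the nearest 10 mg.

CrCl = (140 − 36) × 92.7 / (72 × 2) × 0.85 = 9640.8 / 144.00 × 0.85 ≈ 56.9 mL/min
CrCl ≈ 57 mL/min → bracket 55–69 mL/min.
80% of 2000 mg = 1600 mg

1600 mg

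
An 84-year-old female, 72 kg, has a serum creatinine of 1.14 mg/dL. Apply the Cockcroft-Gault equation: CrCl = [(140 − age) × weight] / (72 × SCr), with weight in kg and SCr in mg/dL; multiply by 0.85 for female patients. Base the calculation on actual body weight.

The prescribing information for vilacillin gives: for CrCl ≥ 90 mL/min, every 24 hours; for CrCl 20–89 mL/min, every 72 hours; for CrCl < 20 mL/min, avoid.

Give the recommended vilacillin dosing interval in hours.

every 72 hours

CrCl = (140 − 84) × 72 / (72 × 1.14) × 0.85 = 4032.0 / 82.08 × 0.85 ≈ 41.8 mL/min
CrCl ≈ 42 mL/min → bracket 20–89 mL/min → every 72 hours.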